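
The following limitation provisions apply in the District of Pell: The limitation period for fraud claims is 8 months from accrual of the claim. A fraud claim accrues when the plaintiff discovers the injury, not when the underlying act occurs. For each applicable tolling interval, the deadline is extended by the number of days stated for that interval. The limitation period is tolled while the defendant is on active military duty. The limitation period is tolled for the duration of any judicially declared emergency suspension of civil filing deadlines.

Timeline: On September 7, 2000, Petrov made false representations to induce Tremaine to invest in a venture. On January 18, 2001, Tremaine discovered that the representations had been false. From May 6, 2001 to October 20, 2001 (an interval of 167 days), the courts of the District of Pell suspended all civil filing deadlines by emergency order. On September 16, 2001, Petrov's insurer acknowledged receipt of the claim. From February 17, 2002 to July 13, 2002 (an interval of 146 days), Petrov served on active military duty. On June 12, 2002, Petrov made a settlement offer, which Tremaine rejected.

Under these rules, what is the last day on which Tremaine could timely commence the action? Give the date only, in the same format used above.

The claim did not accrue until Tremaine discovered the injury on January 18, 2001; the September 7, 2000 act date does not start the clock under the stated rule.
Adding the 8 months base period to January 18, 2001 gives a deadline of September 18, 2001, before any tolling.
The emergency suspension of filing deadlines from May 6, 2001 to October 20, 2001 tolled the period for 167 days, extending the deadline to March 4, 2002.
The defendant's active military service from February 17, 2002 to July 13, 2002 tolled the period for 146 days, extending the deadline to July 28, 2002.
None of the other events listed affects the running of the period under the stated rules.

July 28, 2002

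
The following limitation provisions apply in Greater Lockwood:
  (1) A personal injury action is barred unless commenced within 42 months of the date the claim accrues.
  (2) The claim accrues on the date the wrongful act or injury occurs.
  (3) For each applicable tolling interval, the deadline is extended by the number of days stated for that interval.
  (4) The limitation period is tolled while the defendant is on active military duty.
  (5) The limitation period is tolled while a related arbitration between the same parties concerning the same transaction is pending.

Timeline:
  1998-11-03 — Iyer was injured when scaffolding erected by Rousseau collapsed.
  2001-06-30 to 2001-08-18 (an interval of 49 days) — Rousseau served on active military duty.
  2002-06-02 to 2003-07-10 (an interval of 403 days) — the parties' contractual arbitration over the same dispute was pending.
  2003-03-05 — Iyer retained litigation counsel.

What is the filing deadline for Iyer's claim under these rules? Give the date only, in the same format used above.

2003-07-29

The claim accrued on 1998-11-03, when the wrongful act occurred.
Adding the 42 months base period to 1998-11-03 gives a deadline of 2002-05-03, before any tolling.
The defendant's active military service from 2001-06-30 to 2001-08-18 tolled the period for 49 days, extending the deadline to 2002-06-21.
The period was tolled for 403 days by the pending related arbitration (2002-06-02 to 2003-07-10), pushing the deadline to 2003-07-29.
The other events in the timeline have no effect on the limitation period under the stated rules.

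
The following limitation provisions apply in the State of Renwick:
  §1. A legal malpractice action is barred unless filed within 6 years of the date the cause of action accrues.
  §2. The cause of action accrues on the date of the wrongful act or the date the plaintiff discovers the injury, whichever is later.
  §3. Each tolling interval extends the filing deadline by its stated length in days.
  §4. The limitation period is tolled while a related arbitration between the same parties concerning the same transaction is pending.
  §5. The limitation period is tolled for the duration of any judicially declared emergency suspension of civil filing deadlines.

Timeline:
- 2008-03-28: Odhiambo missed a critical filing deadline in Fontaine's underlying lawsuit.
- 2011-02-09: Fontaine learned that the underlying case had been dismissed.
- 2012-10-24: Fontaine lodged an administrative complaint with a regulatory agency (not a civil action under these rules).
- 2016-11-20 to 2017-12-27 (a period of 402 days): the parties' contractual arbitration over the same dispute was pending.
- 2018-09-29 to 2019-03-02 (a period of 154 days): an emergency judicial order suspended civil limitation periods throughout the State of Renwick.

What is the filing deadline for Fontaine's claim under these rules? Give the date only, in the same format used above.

2018-03-18

The claim accrued on 2011-02-09 — the later of the 2008-03-28 act and the 2011-02-09 discovery.
The untolled deadline — 6 years after 2011-02-09 — is 2017-02-09.
The pending related arbitration from 2016-11-20 to 2017-12-27 tolled the period for 402 days, extending the deadline to 2018-03-18.
The emergency suspension of filing deadlines from 2018-09-29 to 2019-03-02 began after the period had already run on 2018-03-18, so it has no tolling effect.
None of the other events listed affects the running of the period under the stated rules.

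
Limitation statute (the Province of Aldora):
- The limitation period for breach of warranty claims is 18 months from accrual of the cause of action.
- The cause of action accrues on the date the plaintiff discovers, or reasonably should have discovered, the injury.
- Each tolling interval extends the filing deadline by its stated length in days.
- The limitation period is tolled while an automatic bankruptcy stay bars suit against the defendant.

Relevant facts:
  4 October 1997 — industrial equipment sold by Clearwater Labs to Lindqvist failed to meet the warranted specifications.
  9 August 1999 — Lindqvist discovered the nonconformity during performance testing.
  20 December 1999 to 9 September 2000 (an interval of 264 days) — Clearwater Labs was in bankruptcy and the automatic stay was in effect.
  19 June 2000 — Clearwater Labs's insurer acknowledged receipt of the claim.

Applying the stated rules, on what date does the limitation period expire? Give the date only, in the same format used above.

The claim did not accrue until Lindqvist discovered the injury on 9 August 1999; the 4 October 1997 act date does not start the clock under the stated rule.
The untolled deadline — 18 months after 9 August 1999 — is 9 February 2001.
Because the automatic bankruptcy stay ran from 20 December 1999 to 9 September 2000, the deadline is extended by 264 days to 31 October 2001.
None of the other events listed affects the running of the period under the stated rules.

31 October 2001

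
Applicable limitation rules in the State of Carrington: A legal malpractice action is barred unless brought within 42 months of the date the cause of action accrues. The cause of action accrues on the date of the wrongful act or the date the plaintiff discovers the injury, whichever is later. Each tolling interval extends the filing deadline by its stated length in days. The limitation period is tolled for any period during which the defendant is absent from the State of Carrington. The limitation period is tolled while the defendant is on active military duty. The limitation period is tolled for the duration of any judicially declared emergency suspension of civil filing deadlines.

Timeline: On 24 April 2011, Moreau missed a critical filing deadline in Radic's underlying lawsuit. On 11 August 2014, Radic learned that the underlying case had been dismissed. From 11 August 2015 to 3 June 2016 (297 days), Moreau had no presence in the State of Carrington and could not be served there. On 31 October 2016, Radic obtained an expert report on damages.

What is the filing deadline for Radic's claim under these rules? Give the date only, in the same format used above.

Taking the later of the act (24 April 2011) and discovery (11 August 2014), the claim accrued on 11 August 2014.
The untolled deadline — 42 months after 11 August 2014 — is 11 February 2018.
The defendant's absence from the jurisdiction from 11 August 2015 to 3 June 2016 tolled the period for 297 days, extending the deadline to 5 December 2018.
None of the other events listed affects the running of the period under the stated rules.

5 December 2018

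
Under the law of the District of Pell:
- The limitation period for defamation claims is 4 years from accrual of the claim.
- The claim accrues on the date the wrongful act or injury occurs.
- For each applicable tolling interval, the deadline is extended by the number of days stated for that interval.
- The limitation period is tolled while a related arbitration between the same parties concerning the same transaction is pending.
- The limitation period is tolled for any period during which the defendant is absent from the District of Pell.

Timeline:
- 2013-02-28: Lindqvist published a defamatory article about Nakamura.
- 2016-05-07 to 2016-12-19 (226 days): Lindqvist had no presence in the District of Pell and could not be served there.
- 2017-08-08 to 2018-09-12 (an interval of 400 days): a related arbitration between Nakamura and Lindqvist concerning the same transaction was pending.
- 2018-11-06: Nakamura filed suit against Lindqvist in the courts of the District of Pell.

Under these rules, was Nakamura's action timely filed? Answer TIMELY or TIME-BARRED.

The limitation period began to run on 2013-02-28.
The untolled deadline — 4 years after 2013-02-28 — is 2017-02-28.
The defendant's absence from the jurisdiction from 2016-05-07 to 2016-12-19 tolled the period for 226 days, extending the deadline to 2017-10-12.
Because the pending related arbitration ran from 2017-08-08 to 2018-09-12, the deadline is extended by 400 days to 2018-11-16.
Filing on 2018-11-06 beat the 2018-11-16 deadline — the action is timely.

TIMELY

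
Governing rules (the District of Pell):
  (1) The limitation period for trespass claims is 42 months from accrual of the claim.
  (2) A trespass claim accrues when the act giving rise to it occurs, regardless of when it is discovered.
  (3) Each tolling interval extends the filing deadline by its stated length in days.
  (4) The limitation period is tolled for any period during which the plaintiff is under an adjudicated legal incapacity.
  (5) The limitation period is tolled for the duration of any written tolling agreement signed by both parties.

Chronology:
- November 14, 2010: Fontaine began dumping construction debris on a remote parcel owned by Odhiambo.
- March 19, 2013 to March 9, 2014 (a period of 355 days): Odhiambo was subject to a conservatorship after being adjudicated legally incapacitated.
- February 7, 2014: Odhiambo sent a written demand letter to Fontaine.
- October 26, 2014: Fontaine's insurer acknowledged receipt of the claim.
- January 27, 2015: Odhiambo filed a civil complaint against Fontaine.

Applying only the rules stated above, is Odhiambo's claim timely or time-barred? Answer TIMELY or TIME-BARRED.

TIMELY

The limitation period began to run on November 14, 2010.
The untolled deadline — 42 months after November 14, 2010 — is May 14, 2014.
The period was tolled for 355 days by the plaintiff's legal incapacity (March 19, 2013 to March 9, 2014), pushing the deadline to May 4, 2015.
The other events in the timeline have no effect on the limitation period under the stated rules.
Odhiambo filed on January 27, 2015, before the May 4, 2015 deadline, so the action is timely.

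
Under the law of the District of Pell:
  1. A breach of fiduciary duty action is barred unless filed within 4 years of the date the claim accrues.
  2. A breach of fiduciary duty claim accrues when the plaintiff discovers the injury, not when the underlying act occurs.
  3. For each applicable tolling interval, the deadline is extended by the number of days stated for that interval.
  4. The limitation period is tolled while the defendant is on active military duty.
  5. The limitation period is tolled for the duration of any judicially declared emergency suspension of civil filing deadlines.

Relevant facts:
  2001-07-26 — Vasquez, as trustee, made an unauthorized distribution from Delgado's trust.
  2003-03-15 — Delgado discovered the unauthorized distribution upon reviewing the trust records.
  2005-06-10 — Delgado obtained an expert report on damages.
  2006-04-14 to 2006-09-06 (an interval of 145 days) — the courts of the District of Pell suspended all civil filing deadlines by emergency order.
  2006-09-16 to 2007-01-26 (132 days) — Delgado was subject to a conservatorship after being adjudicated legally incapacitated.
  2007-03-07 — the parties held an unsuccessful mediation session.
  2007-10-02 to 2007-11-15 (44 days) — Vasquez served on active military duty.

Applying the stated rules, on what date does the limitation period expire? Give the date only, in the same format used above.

The claim did not accrue until Delgado discovered the injury on 2003-03-15; the 2001-07-26 act date does not start the clock under the stated rule.
4 years from 2003-03-15 is 2007-03-15.
The period was tolled for 145 days by the emergency suspension of filing deadlines (2006-04-14 to 2006-09-06), pushing the deadline to 2007-08-07.
The defendant's active military service from 2007-10-02 to 2007-11-15 began after the period had already run on 2007-08-07, so it has no tolling effect.
No stated provision tolls the period for the plaintiff's incapacity, so the interval from 2006-09-16 to 2007-01-26 has no effect on the deadline.
The other events in the timeline have no effect on the limitation period under the stated rules.

2007-08-07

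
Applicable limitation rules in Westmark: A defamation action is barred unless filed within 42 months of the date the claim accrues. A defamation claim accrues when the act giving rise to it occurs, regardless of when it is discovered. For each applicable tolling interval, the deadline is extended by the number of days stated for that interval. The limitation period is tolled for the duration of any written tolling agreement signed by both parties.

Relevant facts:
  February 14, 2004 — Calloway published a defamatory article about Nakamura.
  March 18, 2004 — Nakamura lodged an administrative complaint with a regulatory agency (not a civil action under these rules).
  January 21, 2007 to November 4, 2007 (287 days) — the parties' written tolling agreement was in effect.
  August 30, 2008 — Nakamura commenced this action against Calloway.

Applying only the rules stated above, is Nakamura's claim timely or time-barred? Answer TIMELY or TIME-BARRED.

The claim accrued on February 14, 2004, when the wrongful act occurred.
Adding the 42 months base period to February 14, 2004 gives a deadline of August 14, 2007, before any tolling.
The written tolling agreement from January 21, 2007 to November 4, 2007 tolled the period for 287 days, extending the deadline to May 27, 2008.
The other events in the timeline have no effect on the limitation period under the stated rules.
Filing on August 30, 2008 missed the May 27, 2008 deadline — the action is time-barred.

TIME-BARRED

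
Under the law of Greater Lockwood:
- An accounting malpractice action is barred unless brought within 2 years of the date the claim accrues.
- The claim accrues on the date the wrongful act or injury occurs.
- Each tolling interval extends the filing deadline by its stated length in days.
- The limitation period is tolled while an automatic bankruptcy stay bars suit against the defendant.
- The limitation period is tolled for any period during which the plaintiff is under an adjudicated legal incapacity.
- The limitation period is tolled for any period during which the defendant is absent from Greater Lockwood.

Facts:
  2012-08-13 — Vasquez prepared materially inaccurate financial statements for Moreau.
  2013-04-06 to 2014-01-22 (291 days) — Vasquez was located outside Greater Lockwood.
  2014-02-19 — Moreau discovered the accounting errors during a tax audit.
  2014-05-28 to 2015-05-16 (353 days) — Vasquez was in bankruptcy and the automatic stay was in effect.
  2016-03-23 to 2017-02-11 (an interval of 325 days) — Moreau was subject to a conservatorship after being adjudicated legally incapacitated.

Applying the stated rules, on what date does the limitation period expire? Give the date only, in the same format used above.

The claim accrued on 2012-08-13, when the wrongful act occurred; under the stated occurrence rule the 2014-02-19 discovery does not delay accrual.
2 years from 2012-08-13 is 2014-08-13.
Because the defendant's absence from the jurisdiction ran from 2013-04-06 to 2014-01-22, the deadline is extended by 291 days to 2015-05-31.
The period was tolled for 353 days by the automatic bankruptcy stay (2014-05-28 to 2015-05-16), pushing the deadline to 2016-05-18.
Because the plaintiff's legal incapacity ran from 2016-03-23 to 2017-02-11, the deadline is extended by 325 days to 2017-04-08.

2017-04-08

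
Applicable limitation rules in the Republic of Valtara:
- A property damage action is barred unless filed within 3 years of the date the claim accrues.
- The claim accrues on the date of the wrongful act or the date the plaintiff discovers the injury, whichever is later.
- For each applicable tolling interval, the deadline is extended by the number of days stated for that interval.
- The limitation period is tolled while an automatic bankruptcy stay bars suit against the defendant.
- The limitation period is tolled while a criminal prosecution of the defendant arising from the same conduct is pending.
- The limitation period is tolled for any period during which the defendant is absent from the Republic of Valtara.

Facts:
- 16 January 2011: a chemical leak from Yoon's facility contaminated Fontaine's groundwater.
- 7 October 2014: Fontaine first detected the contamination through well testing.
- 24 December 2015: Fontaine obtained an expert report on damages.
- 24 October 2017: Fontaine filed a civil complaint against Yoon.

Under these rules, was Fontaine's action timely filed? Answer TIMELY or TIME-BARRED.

Because discovery on 7 October 2014 post-dates the 16 January 2011 act, accrual under the later-of rule falls on 7 October 2014.
3 years from 7 October 2014 is 7 October 2017.
The other events in the timeline have no effect on the limitation period under the stated rules.
The 24 October 2017 filing falls after the 7 October 2017 deadline; the claim is time-barred.

TIME-BARRED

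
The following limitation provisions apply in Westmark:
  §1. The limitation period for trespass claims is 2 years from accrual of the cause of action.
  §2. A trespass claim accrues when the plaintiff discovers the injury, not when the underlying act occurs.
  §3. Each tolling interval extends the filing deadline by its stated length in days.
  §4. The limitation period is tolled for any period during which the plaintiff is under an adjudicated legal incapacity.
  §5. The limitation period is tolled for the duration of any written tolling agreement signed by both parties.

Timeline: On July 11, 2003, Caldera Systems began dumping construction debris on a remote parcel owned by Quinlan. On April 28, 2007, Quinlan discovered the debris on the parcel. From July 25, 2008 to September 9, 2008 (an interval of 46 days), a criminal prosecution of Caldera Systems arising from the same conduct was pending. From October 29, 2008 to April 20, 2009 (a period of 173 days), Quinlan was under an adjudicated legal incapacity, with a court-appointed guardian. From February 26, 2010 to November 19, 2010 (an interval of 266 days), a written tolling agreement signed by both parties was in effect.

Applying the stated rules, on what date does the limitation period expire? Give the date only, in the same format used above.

October 18, 2009

Under the discovery rule, the claim accrued on April 28, 2007, when Quinlan discovered the injury — not on the July 11, 2003 date of the underlying act.
2 years from April 28, 2007 is April 28, 2009.
The period was tolled for 173 days by the plaintiff's legal incapacity (October 29, 2008 to April 20, 2009), pushing the deadline to October 18, 2009.
The written tolling agreement starting February 26, 2010 came too late — the period had run on October 18, 2009 — and so does not extend the deadline.
The pending criminal prosecution from July 25, 2008 to September 9, 2008 does not toll the period, because no stated rule makes a criminal prosecution a tolling event.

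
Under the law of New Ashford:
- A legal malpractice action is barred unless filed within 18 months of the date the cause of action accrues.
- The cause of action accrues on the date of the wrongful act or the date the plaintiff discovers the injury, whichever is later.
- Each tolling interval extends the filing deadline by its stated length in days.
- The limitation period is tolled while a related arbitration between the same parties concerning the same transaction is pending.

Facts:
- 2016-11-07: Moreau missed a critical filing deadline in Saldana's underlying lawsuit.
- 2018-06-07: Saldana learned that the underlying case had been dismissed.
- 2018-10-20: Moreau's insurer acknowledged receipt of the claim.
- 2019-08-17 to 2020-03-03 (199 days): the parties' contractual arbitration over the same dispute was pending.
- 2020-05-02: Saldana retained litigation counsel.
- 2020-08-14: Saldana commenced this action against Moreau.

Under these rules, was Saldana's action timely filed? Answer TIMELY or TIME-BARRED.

Taking the later of the act (2016-11-07) and discovery (2018-06-07), the claim accrued on 2018-06-07.
Adding the 18 months base period to 2018-06-07 gives a deadline of 2019-12-07, before any tolling.
The period was tolled for 199 days by the pending related arbitration (2019-08-17 to 2020-03-03), pushing the deadline to 2020-06-23.
Nothing else in the chronology tolls or restarts the period.
Filing on 2020-08-14 missed the 2020-06-23 deadline — the action is time-barred.

TIME-BARRED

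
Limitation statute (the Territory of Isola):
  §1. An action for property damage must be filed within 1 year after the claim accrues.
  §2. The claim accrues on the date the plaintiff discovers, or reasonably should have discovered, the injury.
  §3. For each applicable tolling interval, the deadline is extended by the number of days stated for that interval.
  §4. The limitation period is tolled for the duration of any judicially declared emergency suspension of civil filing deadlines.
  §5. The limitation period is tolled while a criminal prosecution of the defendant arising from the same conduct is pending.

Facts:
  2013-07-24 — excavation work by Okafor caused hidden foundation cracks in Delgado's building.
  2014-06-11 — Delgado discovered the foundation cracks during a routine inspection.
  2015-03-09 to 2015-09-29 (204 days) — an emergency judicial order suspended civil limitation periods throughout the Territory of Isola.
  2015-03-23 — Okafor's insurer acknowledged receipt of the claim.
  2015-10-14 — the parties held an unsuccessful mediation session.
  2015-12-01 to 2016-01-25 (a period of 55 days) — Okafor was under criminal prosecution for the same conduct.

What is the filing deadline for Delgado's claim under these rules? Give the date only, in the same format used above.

Under the discovery rule, the claim accrued on 2014-06-11, when Delgado discovered the injury — not on the 2013-07-24 date of the underlying act.
1 year from 2014-06-11 is 2015-06-11.
Because the emergency suspension of filing deadlines ran from 2015-03-09 to 2015-09-29, the deadline is extended by 204 days to 2016-01-01.
Because the pending criminal prosecution ran from 2015-12-01 to 2016-01-25, the deadline is extended by 55 days to 2016-02-25.
None of the other events listed affects the running of the period under the stated rules.

2016-02-25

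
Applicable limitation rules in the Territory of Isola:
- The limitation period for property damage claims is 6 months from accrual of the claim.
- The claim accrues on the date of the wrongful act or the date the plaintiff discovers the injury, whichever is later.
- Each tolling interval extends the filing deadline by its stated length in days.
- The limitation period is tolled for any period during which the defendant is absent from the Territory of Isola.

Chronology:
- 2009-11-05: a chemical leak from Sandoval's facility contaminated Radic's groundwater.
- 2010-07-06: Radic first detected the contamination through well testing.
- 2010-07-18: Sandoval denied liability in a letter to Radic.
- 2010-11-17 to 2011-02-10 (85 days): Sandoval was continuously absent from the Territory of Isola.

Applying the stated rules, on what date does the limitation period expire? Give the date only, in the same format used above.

Taking the later of the act (2009-11-05) and discovery (2010-07-06), the claim accrued on 2010-07-06.
6 months from 2010-07-06 is 2011-01-06.
Because the defendant's absence from the jurisdiction ran from 2010-11-17 to 2011-02-10, the deadline is extended by 85 days to 2011-04-01.
None of the other events listed affects the running of the period under the stated rules.

2011-04-01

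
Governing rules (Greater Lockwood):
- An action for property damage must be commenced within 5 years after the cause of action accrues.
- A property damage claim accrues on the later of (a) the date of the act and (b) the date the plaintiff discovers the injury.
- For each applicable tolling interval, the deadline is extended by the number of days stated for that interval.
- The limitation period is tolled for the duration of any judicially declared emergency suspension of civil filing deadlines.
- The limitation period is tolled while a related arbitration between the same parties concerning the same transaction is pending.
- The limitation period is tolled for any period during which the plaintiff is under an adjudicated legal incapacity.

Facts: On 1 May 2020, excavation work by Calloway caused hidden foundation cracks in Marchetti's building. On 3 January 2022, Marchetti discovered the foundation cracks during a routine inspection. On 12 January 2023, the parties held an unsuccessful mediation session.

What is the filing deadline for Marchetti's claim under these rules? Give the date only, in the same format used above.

The claim accrued on 3 January 2022 — the later of the 1 May 2020 act and the 3 January 2022 discovery.
5 years from 3 January 2022 is 3 January 2027.
The other events in the timeline have no effect on the limitation period under the stated rules.

3 January 2027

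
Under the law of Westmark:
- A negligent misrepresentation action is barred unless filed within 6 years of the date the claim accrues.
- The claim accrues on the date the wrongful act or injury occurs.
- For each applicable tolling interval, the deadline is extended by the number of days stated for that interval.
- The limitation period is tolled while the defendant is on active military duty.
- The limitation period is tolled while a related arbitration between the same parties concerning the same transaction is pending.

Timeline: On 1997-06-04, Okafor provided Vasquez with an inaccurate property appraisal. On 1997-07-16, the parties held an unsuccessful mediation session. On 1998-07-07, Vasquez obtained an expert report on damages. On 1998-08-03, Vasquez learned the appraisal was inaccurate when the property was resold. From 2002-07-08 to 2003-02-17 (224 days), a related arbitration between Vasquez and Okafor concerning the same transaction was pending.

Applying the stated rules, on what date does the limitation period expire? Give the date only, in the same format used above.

The claim accrued on 1997-06-04, when the wrongful act occurred; under the stated occurrence rule the 1998-08-03 discovery does not delay accrual.
6 years from 1997-06-04 is 2003-06-04.
Because the pending related arbitration ran from 2002-07-08 to 2003-02-17, the deadline is extended by 224 days to 2004-01-14.
The other events in the timeline have no effect on the limitation period under the stated rules.

2004-01-14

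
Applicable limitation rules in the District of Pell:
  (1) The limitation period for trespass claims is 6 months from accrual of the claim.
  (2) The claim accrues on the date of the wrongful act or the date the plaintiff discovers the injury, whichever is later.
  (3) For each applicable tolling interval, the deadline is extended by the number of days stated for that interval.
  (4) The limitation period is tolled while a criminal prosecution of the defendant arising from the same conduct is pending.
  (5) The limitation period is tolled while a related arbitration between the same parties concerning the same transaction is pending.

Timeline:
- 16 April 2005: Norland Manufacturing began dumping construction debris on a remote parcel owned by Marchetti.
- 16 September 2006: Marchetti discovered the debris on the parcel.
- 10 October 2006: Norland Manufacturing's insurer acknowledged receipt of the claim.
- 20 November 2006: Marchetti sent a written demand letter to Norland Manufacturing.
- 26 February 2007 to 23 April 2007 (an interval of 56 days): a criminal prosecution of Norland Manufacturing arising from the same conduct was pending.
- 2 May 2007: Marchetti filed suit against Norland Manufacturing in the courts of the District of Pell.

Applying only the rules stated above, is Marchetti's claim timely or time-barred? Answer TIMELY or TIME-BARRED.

TIMELY

The claim accrued on 16 September 2006 — the later of the 16 April 2005 act and the 16 September 2006 discovery.
Adding the 6 months base period to 16 September 2006 gives a deadline of 16 March 2007, before any tolling.
The pending criminal prosecution from 26 February 2007 to 23 April 2007 tolled the period for 56 days, extending the deadline to 11 May 2007.
Nothing else in the chronology tolls or restarts the period.
The 2 May 2007 filing precedes the 11 May 2007 deadline; the claim is timely.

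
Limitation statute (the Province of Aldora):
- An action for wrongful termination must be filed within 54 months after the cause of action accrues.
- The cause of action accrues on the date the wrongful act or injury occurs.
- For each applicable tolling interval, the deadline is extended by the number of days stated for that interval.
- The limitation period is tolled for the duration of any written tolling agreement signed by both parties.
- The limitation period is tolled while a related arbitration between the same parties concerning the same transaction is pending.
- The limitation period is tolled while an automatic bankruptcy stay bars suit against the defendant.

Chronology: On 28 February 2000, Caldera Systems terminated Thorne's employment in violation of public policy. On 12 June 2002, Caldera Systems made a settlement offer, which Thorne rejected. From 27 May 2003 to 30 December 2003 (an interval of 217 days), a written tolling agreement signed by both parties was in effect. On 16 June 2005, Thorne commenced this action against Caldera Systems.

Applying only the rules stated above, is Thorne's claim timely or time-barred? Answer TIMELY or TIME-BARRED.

The cause of action accrued on 28 February 2000, the date of the act.
54 months from 28 February 2000 is 28 August 2004.
The period was tolled for 217 days by the written tolling agreement (27 May 2003 to 30 December 2003), pushing the deadline to 2 April 2005.
Nothing else in the chronology tolls or restarts the period.
Thorne filed on 16 June 2005, after the 2 April 2005 deadline, so the action is time-barred.

TIME-BARRED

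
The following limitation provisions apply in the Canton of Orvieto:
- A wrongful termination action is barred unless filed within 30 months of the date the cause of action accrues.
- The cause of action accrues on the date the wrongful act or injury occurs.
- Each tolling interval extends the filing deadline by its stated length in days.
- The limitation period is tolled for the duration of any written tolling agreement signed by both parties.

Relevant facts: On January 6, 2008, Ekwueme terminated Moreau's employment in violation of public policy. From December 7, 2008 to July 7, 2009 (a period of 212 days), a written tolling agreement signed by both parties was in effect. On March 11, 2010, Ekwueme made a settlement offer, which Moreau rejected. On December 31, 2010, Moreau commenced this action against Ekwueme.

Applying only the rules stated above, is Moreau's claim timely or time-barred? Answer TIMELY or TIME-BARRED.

TIMELY

The limitation period began to run on January 6, 2008.
Adding the 30 months base period to January 6, 2008 gives a deadline of July 6, 2010, before any tolling.
Because the written tolling agreement ran from December 7, 2008 to July 7, 2009, the deadline is extended by 212 days to February 3, 2011.
Nothing else in the chronology tolls or restarts the period.
Filing on December 31, 2010 beat the February 3, 2011 deadline — the action is timely.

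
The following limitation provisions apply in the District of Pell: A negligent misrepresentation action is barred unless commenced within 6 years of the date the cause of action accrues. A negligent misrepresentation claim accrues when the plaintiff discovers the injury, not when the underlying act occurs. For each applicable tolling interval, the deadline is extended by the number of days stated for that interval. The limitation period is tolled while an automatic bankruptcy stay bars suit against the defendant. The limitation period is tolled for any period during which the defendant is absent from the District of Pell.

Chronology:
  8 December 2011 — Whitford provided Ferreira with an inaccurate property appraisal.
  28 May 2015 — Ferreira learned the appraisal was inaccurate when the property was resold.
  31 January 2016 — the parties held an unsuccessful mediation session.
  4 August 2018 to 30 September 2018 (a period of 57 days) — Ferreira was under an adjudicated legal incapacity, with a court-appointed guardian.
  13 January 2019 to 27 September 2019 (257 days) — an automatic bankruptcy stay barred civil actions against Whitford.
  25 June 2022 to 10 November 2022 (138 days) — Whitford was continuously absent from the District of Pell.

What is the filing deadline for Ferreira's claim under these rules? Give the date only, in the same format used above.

9 February 2022

The claim did not accrue until Ferreira discovered the injury on 28 May 2015; the 8 December 2011 act date does not start the clock under the stated rule.
Adding the 6 years base period to 28 May 2015 gives a deadline of 28 May 2021, before any tolling.
The automatic bankruptcy stay from 13 January 2019 to 27 September 2019 tolled the period for 257 days, extending the deadline to 9 February 2022.
By the time the defendant's absence from the jurisdiction began on 25 June 2022, the limitation period had already expired on 9 February 2022; that interval cannot revive it.
The plaintiff's legal incapacity from 4 August 2018 to 30 September 2018 does not toll the period, because no stated rule makes the plaintiff's incapacity a tolling event.
Nothing else in the chronology tolls or restarts the period.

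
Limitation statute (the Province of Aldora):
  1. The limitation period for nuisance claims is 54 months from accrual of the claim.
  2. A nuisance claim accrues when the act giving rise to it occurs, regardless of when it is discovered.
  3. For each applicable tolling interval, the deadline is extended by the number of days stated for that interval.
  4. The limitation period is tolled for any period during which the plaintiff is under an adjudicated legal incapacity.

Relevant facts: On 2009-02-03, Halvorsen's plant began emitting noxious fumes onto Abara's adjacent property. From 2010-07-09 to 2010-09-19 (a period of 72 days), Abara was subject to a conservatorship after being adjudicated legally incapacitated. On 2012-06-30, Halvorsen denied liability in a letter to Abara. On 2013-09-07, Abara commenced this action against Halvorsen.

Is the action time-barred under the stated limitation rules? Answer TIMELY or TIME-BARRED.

TIMELY

The claim accrued on 2009-02-03, when the wrongful act occurred.
54 months from 2009-02-03 is 2013-08-03.
Because the plaintiff's legal incapacity ran from 2010-07-09 to 2010-09-19, the deadline is extended by 72 days to 2013-10-14.
The other events in the timeline have no effect on the limitation period under the stated rules.
Filing on 2013-09-07 beat the 2013-10-14 deadline — the action is timely.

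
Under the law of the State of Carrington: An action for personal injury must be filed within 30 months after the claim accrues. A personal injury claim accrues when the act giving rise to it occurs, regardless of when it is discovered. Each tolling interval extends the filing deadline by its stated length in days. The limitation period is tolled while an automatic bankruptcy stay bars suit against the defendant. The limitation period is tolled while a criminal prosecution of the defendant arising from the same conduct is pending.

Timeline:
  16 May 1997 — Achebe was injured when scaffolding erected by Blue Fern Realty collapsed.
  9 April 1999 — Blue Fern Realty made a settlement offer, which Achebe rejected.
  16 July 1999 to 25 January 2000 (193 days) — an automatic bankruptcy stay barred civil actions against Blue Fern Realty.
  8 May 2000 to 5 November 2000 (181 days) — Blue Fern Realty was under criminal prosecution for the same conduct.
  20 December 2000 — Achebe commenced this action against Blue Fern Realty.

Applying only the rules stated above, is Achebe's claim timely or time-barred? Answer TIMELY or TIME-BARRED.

TIME-BARRED

The limitation period began to run on 16 May 1997.
Adding the 30 months base period to 16 May 1997 gives a deadline of 16 November 1999, before any tolling.
Because the automatic bankruptcy stay ran from 16 July 1999 to 25 January 2000, the deadline is extended by 193 days to 27 May 2000.
The pending criminal prosecution from 8 May 2000 to 5 November 2000 tolled the period for 181 days, extending the deadline to 24 November 2000.
None of the other events listed affects the running of the period under the stated rules.
The 20 December 2000 filing falls after the 24 November 2000 deadline; the claim is time-barred.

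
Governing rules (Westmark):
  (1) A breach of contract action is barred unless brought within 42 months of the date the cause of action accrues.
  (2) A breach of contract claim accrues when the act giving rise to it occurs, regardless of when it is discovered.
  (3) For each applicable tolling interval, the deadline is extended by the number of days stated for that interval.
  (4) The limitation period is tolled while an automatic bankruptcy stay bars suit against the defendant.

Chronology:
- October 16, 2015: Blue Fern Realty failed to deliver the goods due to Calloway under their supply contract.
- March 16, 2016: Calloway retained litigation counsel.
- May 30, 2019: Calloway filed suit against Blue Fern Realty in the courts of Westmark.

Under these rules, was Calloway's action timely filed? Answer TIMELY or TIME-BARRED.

TIME-BARRED

The claim accrued on October 16, 2015, when the wrongful act occurred.
The untolled deadline — 42 months after October 16, 2015 — is April 16, 2019.
Nothing else in the chronology tolls or restarts the period.
Calloway filed on May 30, 2019, after the April 16, 2019 deadline, so the action is time-barred.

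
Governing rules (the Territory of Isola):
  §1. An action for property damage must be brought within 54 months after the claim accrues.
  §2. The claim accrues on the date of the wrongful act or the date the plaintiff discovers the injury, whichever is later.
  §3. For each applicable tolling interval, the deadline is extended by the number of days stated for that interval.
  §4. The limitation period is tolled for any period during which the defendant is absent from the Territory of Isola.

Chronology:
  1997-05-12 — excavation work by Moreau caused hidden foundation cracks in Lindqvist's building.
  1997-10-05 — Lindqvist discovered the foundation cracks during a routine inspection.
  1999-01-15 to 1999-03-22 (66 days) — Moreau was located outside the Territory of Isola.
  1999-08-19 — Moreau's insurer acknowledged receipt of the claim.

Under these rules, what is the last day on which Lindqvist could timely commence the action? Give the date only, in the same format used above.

The claim accrued on 1997-10-05 — the later of the 1997-05-12 act and the 1997-10-05 discovery.
54 months from 1997-10-05 is 2002-04-05.
The defendant's absence from the jurisdiction from 1999-01-15 to 1999-03-22 tolled the period for 66 days, extending the deadline to 2002-06-10.
Nothing else in the chronology tolls or restarts the period.

2002-06-10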